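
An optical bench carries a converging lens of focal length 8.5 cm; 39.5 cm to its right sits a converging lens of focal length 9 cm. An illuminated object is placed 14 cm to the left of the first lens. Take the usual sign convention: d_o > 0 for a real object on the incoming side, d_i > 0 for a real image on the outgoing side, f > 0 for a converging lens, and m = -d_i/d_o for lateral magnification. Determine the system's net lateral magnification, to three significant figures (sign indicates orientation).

Lens 1: 1/d_i1 = 1/f_1 - 1/d_o1 = 1/8.5 - 1/14 = 0.04622 cm^-1, so d_i1 = 21.636 cm.
m_1 = -(21.636)/14 = -1.5455.
Object distance for lens 2: d_o2 = 39.5 - 21.636 = 17.864 cm.
Lens 2: 1/d_i2 = 1/f_2 - 1/d_o2 = 1/9 - 1/(17.864) = 0.05513 cm^-1, so d_i2 = 18.138 cm.
m_2 = -(18.138)/(17.864) = -1.0154.
Overall magnification: m = m_1 m_2 = 1.5692.

1.57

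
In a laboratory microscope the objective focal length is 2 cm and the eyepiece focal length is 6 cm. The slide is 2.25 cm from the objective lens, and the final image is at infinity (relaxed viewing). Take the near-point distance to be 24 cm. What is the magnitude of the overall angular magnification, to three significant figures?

32.0

Objective: 1/d_i = 1/f_obj - 1/d_o = 1/2 - 1/2.25 = 0.05556 cm^-1, so d_i = 18.000 cm.
m_obj = -d_i/d_o = -18.000/2.25 = -8.000.
Eyepiece angular magnification (image at infinity): M_eye = D/f_e = 24/6 = 4.000.
Overall M = m_obj x M_eye = (-8.000)(4.000) = -32.00.
|M| = 32.00.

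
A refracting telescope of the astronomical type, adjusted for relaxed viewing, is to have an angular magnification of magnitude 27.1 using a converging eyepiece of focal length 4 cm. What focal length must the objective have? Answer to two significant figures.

110 cm

|M| = f_obj/|f_eye|, so f_obj = |M| x |f_eye| = 27.1 x 4 = 108.400 cm.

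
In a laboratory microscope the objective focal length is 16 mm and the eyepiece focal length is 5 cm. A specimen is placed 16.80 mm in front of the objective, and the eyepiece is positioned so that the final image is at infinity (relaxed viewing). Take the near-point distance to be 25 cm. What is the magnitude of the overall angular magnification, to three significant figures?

100

Convert to cm: f_obj = 16 mm = 1.6 cm; d_o = 16.80 mm = 1.68 cm.
Objective: 1/d_i = 1/f_obj - 1/d_o = 1/1.6 - 1/1.68 = 0.02976 cm^-1, so d_i = 33.600 cm.
m_obj = -d_i/d_o = -33.600/1.68 = -20.000.
Eyepiece angular magnification (image at infinity): M_eye = D/f_e = 25/5 = 5.000.
Overall M = m_obj x M_eye = (-20.000)(5.000) = -100.00.
|M| = 100.00.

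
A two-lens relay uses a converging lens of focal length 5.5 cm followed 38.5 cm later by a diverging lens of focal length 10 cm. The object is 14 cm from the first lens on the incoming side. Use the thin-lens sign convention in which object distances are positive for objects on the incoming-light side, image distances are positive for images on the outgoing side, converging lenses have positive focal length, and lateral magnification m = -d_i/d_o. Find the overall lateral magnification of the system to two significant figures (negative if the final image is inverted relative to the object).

Lens 1: 1/d_i1 = 1/f_1 - 1/d_o1 = 1/5.5 - 1/14 = 0.11039 cm^-1, so d_i1 = 9.059 cm.
m_1 = -(9.059)/14 = -0.6471.
That image sits 29.441 cm in front of the second lens, so d_o2 = 29.441 cm.
Lens 2: 1/d_i2 = 1/f_2 - 1/d_o2 = 1/(-10) - 1/(29.441) = -0.13397 cm^-1, so d_i2 = -7.465 cm.
m_2 = -(-7.465)/(29.441) = 0.2535.
Overall magnification: m = m_1 m_2 = -0.1641.

-0.16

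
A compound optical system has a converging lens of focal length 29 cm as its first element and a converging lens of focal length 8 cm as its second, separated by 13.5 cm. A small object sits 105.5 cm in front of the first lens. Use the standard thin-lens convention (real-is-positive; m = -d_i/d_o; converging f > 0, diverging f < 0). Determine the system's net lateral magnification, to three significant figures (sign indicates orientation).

Applying the thin-lens equation to the first lens, 1/29 = 1/105.5 + 1/d_i1, which gives d_i1 = 39.993 cm.
Its lateral magnification is m_1 = -d_i1/d_o1 = -(39.993)/105.5 = -0.3791.
This image would form 39.993 cm past lens 1, i.e. 26.493 cm beyond lens 2, so it is a virtual object for lens 2: d_o2 = 13.5 - 39.993 = -26.493 cm.
Applying the thin-lens equation again with f_2 = 8 cm and d_o2 = -26.493 cm gives d_i2 = 6.145 cm.
m_2 = -(6.145)/(-26.493) = 0.2319.
The system's lateral magnification is m_1 m_2 = (-0.3791)(0.2319) = -0.0879.

-0.0879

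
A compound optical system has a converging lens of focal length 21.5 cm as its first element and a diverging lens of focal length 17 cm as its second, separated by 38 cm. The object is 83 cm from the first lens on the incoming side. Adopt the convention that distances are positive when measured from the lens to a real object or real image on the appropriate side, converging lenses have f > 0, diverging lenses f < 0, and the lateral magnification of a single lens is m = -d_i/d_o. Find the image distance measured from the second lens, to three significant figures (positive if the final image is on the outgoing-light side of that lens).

-5.88 cm

Applying the thin-lens equation to the first lens, 1/21.5 = 1/83 + 1/d_i1, which gives d_i1 = 29.016 cm.
The intermediate image is 29.016 cm to the right of lens 1, so d_o2 = L - d_i1 = 38 - 29.016 = 8.984 cm.
Applying the thin-lens equation again with f_2 = -17 cm and d_o2 = 8.984 cm gives d_i2 = -5.878 cm.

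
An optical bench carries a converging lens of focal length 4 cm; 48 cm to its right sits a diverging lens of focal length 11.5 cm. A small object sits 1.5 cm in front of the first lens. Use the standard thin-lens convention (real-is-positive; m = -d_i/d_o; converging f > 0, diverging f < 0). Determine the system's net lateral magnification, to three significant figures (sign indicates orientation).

Lens 1: 1/d_i1 = 1/f_1 - 1/d_o1 = 1/4 - 1/1.5 = -0.41667 cm^-1, so d_i1 = -2.400 cm.
m_1 = -(-2.400)/1.5 = 1.6000.
With d_i1 < 0 the first image is virtual and lies on the object side; the object distance for lens 2 is d_o2 = 48 - (-2.400) = 50.400 cm.
Lens 2: 1/d_i2 = 1/f_2 - 1/d_o2 = 1/(-11.5) - 1/(50.400) = -0.10680 cm^-1, so d_i2 = -9.363 cm.
m_2 = -(-9.363)/(50.400) = 0.1858.
The system's lateral magnification is m_1 m_2 = (1.6000)(0.1858) = 0.2973.

0.297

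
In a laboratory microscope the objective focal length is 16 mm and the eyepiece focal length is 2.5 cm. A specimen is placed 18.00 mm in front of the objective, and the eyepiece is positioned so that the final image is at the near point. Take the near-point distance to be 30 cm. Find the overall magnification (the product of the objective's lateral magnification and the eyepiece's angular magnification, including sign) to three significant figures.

-104

Convert to cm: f_obj = 16 mm = 1.6 cm; d_o = 18.00 mm = 1.80 cm.
Objective: 1/d_i = 1/f_obj - 1/d_o = 1/1.6 - 1/1.80 = 0.06944 cm^-1, so d_i = 14.400 cm.
m_obj = -d_i/d_o = -14.400/1.80 = -8.000.
Eyepiece angular magnification (image at near point): M_eye = 1 + D/f_e = 1 + 30/2.5 = 13.000.
Overall M = m_obj x M_eye = (-8.000)(13.000) = -104.00.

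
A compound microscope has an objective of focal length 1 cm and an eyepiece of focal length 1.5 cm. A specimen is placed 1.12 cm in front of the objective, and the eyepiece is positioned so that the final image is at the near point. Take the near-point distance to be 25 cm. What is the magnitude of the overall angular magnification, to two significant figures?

150

Objective: 1/d_i = 1/f_obj - 1/d_o = 1/1 - 1/1.12 = 0.10714 cm^-1, so d_i = 9.333 cm.
m_obj = -d_i/d_o = -9.333/1.12 = -8.333.
Eyepiece angular magnification (image at near point): M_eye = 1 + D/f_e = 1 + 25/1.5 = 17.667.
Overall M = m_obj x M_eye = (-8.333)(17.667) = -147.22.
|M| = 147.22.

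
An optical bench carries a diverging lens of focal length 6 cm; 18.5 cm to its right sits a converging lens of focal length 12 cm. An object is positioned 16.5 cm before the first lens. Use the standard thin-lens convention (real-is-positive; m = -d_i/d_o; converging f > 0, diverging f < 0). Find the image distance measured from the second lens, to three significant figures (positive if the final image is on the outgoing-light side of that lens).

First lens: d_i1 = 1/(1/(-6) - 1/16.5) = -4.400 cm.
The intermediate image is virtual, 4.400 cm to the left of lens 1, so d_o2 = L - d_i1 = 18.5 - (-4.400) = 22.900 cm.
Second lens: d_i2 = 1/(1/12 - 1/(22.900)) = 25.211 cm.

25.2 cm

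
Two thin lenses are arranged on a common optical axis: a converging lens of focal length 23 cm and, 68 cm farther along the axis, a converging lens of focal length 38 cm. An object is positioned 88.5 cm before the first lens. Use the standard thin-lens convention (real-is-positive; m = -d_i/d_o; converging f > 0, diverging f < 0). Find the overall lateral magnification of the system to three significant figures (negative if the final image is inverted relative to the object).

Applying the thin-lens equation to the first lens, 1/23 = 1/88.5 + 1/d_i1, which gives d_i1 = 31.076 cm.
Its lateral magnification is m_1 = -d_i1/d_o1 = -(31.076)/88.5 = -0.3511.
Object distance for lens 2: d_o2 = 68 - 31.076 = 36.924 cm.
Applying the thin-lens equation again with f_2 = 38 cm and d_o2 = 36.924 cm gives d_i2 = -1303.589 cm.
m_2 = -(-1303.589)/(36.924) = 35.3050.
Total m = m_1 x m_2 = (-0.3511)(35.3050) = -12.3972.

-12.4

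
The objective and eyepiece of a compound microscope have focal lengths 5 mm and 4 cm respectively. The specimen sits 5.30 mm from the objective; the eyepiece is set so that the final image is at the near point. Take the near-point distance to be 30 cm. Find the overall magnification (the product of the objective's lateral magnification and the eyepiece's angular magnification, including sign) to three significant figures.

Convert to cm: f_obj = 5 mm = 0.5 cm; d_o = 5.30 mm = 0.53 cm.
Objective: 1/d_i = 1/f_obj - 1/d_o = 1/0.5 - 1/0.53 = 0.11321 cm^-1, so d_i = 8.833 cm.
m_obj = -d_i/d_o = -8.833/0.53 = -16.667.
Eyepiece angular magnification (image at near point): M_eye = 1 + D/f_e = 1 + 30/4 = 8.500.
Overall M = m_obj x M_eye = (-16.667)(8.500) = -141.67.

-142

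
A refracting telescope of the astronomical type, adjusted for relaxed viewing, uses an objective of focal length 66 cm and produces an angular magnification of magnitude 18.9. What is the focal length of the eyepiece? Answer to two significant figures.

|M| = f_obj/f_eye, so f_eye = f_obj/|M| = 66/18.9 = 3.492 cm.

3.5 cm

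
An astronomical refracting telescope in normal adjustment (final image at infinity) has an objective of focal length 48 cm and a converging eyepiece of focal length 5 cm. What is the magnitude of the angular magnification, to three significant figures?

9.60

|M| = f_obj/|f_eye| = 48/5 = 9.600.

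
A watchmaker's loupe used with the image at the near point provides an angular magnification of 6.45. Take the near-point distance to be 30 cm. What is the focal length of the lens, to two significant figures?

For the image at the near point, M = 1 + D/f.
f = D/(M - 1) = 30/(6.45 - 1) = 5.505 cm.

5.5 cm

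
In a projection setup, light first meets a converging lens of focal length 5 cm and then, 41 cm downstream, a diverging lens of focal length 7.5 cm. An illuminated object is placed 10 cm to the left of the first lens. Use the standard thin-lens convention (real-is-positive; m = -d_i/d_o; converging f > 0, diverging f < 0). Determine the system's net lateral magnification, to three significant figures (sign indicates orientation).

-0.195

Lens 1: 1/d_i1 = 1/f_1 - 1/d_o1 = 1/5 - 1/10 = 0.10000 cm^-1, so d_i1 = 10.000 cm.
m_1 = -(10.000)/10 = -1.0000.
That image sits 31.000 cm in front of the second lens, so d_o2 = 31.000 cm.
Lens 2: 1/d_i2 = 1/f_2 - 1/d_o2 = 1/(-7.5) - 1/(31.000) = -0.16559 cm^-1, so d_i2 = -6.039 cm.
m_2 = -(-6.039)/(31.000) = 0.1948.
Overall magnification: m = m_1 m_2 = -0.1948.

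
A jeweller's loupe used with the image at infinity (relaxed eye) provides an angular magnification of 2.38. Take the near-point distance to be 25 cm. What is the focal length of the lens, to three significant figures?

For the image at infinity, M = D/f.
f = D/M = 25/2.38 = 10.504 cm.

10.5 cm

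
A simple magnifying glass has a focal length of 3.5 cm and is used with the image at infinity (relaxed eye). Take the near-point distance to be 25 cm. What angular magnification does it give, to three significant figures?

7.14

M = D/f = 25/3.5 = 7.143.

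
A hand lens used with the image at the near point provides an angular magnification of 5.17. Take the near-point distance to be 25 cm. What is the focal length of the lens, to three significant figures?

For the image at the near point, M = 1 + D/f.
f = D/(M - 1) = 25/(5.17 - 1) = 5.995 cm.

6.00 cm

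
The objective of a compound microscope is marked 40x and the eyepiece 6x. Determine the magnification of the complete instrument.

The overall magnification of a compound microscope is the product of the objective and eyepiece magnifications:
M = M_obj x M_eye = 40 x 6 = 240.

240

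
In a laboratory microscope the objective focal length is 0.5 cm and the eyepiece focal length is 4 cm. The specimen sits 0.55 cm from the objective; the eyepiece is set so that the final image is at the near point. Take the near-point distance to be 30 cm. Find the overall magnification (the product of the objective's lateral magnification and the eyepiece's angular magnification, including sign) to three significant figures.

-85.0

Objective: 1/d_i = 1/f_obj - 1/d_o = 1/0.5 - 1/0.55 = 0.18182 cm^-1, so d_i = 5.500 cm.
m_obj = -d_i/d_o = -5.500/0.55 = -10.000.
Eyepiece angular magnification (image at near point): M_eye = 1 + D/f_e = 1 + 30/4 = 8.500.
Overall M = m_obj x M_eye = (-10.000)(8.500) = -85.00.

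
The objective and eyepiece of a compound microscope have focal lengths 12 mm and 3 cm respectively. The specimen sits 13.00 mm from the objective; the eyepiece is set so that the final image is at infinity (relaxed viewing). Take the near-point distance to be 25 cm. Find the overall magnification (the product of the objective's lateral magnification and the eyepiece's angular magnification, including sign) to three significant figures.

Convert to cm: f_obj = 12 mm = 1.2 cm; d_o = 13.00 mm = 1.30 cm.
Objective: 1/d_i = 1/f_obj - 1/d_o = 1/1.2 - 1/1.30 = 0.06410 cm^-1, so d_i = 15.600 cm.
m_obj = -d_i/d_o = -15.600/1.30 = -12.000.
Eyepiece angular magnification (image at infinity): M_eye = D/f_e = 25/3 = 8.333.
Overall M = m_obj x M_eye = (-12.000)(8.333) = -100.00.

-100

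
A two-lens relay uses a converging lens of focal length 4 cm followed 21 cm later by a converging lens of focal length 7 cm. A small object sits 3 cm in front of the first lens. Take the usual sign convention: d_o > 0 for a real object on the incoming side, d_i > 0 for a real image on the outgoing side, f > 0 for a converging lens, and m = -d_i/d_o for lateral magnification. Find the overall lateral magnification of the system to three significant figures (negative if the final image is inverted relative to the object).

-1.08

Applying the thin-lens equation to the first lens, 1/4 = 1/3 + 1/d_i1, which gives d_i1 = -12.000 cm.
Its lateral magnification is m_1 = -d_i1/d_o1 = -(-12.000)/3 = 4.0000.
With d_i1 < 0 the first image is virtual and lies on the object side; the object distance for lens 2 is d_o2 = 21 - (-12.000) = 33.000 cm.
Applying the thin-lens equation again with f_2 = 7 cm and d_o2 = 33.000 cm gives d_i2 = 8.885 cm.
m_2 = -(8.885)/(33.000) = -0.2692.
Overall magnification: m = m_1 m_2 = -1.0769.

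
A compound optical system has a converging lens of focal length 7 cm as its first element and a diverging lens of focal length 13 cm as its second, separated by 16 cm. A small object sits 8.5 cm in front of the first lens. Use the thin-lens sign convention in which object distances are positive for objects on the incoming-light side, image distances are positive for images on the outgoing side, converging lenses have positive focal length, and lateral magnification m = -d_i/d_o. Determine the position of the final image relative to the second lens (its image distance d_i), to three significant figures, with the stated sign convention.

-28.8 cm

Applying the thin-lens equation to the first lens, 1/7 = 1/8.5 + 1/d_i1, which gives d_i1 = 39.667 cm.
This image would form 39.667 cm past lens 1, i.e. 23.667 cm beyond lens 2, so it is a virtual object for lens 2: d_o2 = 16 - 39.667 = -23.667 cm.
Applying the thin-lens equation again with f_2 = -13 cm and d_o2 = -23.667 cm gives d_i2 = -28.844 cm.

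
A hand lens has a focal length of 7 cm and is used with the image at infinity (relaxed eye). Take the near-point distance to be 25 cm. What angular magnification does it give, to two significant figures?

M = D/f = 25/7 = 3.571.

3.6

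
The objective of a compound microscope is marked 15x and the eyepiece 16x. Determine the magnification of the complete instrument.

240

The overall magnification of a compound microscope is the product of the objective and eyepiece magnifications:
M = M_obj x M_eye = 15 x 16 = 240.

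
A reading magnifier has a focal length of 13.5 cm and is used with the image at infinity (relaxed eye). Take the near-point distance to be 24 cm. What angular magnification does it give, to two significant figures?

M = D/f = 24/13.5 = 1.778.

1.8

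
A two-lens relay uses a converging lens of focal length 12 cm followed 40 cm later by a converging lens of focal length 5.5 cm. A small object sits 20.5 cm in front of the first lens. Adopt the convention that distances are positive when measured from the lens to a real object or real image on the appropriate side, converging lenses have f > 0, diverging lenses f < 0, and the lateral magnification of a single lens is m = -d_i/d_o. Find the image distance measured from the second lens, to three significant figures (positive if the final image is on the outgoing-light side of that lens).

10.9 cm

Applying the thin-lens equation to the first lens, 1/12 = 1/20.5 + 1/d_i1, which gives d_i1 = 28.941 cm.
The intermediate image is 28.941 cm to the right of lens 1, so d_o2 = L - d_i1 = 40 - 28.941 = 11.059 cm.
Applying the thin-lens equation again with f_2 = 5.5 cm and d_o2 = 11.059 cm gives d_i2 = 10.942 cm.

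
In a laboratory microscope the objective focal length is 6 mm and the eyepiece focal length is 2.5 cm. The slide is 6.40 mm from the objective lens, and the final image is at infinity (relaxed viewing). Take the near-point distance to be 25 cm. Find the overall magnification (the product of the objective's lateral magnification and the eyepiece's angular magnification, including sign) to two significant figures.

-150

Convert to cm: f_obj = 6 mm = 0.6 cm; d_o = 6.40 mm = 0.64 cm.
Objective: 1/d_i = 1/f_obj - 1/d_o = 1/0.6 - 1/0.64 = 0.10417 cm^-1, so d_i = 9.600 cm.
m_obj = -d_i/d_o = -9.600/0.64 = -15.000.
Eyepiece angular magnification (image at infinity): M_eye = D/f_e = 25/2.5 = 10.000.
Overall M = m_obj x M_eye = (-15.000)(10.000) = -150.00.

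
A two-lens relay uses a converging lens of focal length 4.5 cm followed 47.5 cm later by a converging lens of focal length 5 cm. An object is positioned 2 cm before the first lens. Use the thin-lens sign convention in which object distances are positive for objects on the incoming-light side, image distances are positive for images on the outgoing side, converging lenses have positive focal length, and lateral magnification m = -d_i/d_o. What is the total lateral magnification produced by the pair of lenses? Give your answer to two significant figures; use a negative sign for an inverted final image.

-0.20

Applying the thin-lens equation to the first lens, 1/4.5 = 1/2 + 1/d_i1, which gives d_i1 = -3.600 cm.
Its lateral magnification is m_1 = -d_i1/d_o1 = -(-3.600)/2 = 1.8000.
The intermediate image is virtual, 3.600 cm to the left of lens 1, so d_o2 = L - d_i1 = 47.5 - (-3.600) = 51.100 cm.
Applying the thin-lens equation again with f_2 = 5 cm and d_o2 = 51.100 cm gives d_i2 = 5.542 cm.
m_2 = -(5.542)/(51.100) = -0.1085.
Overall magnification: m = m_1 m_2 = -0.1952.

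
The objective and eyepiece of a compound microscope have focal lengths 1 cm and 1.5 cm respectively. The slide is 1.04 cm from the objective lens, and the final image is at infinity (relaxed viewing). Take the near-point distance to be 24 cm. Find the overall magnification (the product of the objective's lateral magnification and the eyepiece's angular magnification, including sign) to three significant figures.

Objective: 1/d_i = 1/f_obj - 1/d_o = 1/1 - 1/1.04 = 0.03846 cm^-1, so d_i = 26.000 cm.
m_obj = -d_i/d_o = -26.000/1.04 = -25.000.
Eyepiece angular magnification (image at infinity): M_eye = D/f_e = 24/1.5 = 16.000.
Overall M = m_obj x M_eye = (-25.000)(16.000) = -400.00.

-400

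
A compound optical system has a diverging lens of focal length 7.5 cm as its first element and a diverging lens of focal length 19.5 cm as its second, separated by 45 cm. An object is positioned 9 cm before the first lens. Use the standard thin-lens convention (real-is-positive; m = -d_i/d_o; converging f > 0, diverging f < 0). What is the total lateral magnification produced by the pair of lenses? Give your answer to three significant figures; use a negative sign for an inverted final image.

Lens 1: 1/d_i1 = 1/f_1 - 1/d_o1 = 1/(-7.5) - 1/9 = -0.24444 cm^-1, so d_i1 = -4.091 cm.
m_1 = -(-4.091)/9 = 0.4545.
With d_i1 < 0 the first image is virtual and lies on the object side; the object distance for lens 2 is d_o2 = 45 - (-4.091) = 49.091 cm.
Lens 2: 1/d_i2 = 1/f_2 - 1/d_o2 = 1/(-19.5) - 1/(49.091) = -0.07165 cm^-1, so d_i2 = -13.956 cm.
m_2 = -(-13.956)/(49.091) = 0.2843.
Overall magnification: m = m_1 m_2 = 0.1292.

0.129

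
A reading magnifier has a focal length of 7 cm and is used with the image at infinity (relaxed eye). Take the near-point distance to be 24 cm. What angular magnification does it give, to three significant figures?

M = D/f = 24/7 = 3.429.

3.43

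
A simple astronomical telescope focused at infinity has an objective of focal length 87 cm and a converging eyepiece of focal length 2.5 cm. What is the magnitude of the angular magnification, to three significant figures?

|M| = f_obj/|f_eye| = 87/2.5 = 34.800.

34.8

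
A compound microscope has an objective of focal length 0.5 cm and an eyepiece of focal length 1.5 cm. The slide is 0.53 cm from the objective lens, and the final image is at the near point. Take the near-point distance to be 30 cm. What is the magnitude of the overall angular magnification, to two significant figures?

Objective: 1/d_i = 1/f_obj - 1/d_o = 1/0.5 - 1/0.53 = 0.11321 cm^-1, so d_i = 8.833 cm.
m_obj = -d_i/d_o = -8.833/0.53 = -16.667.
Eyepiece angular magnification (image at near point): M_eye = 1 + D/f_e = 1 + 30/1.5 = 21.000.
Overall M = m_obj x M_eye = (-16.667)(21.000) = -350.00.
|M| = 350.00.

350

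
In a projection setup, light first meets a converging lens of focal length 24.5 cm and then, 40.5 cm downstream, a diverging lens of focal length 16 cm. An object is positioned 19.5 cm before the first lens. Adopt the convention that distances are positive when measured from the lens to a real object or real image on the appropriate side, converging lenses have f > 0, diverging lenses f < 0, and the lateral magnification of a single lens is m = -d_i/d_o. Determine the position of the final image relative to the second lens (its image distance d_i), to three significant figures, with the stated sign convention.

First lens: d_i1 = 1/(1/24.5 - 1/19.5) = -95.550 cm.
With d_i1 < 0 the first image is virtual and lies on the object side; the object distance for lens 2 is d_o2 = 40.5 - (-95.550) = 136.050 cm.
Second lens: d_i2 = 1/(1/(-16) - 1/(136.050)) = -14.316 cm.

-14.3 cm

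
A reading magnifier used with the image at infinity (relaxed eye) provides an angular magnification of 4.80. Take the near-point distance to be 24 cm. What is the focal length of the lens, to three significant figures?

For the image at infinity, M = D/f.
f = D/M = 24/4.8 = 5.000 cm.

5.00 cm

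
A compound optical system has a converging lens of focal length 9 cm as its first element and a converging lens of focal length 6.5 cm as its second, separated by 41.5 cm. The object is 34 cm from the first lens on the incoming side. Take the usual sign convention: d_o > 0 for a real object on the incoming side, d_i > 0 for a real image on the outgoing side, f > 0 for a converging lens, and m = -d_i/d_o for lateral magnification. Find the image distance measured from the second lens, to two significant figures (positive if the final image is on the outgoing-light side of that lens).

Applying the thin-lens equation to the first lens, 1/9 = 1/34 + 1/d_i1, which gives d_i1 = 12.240 cm.
The intermediate image is 12.240 cm to the right of lens 1, so d_o2 = L - d_i1 = 41.5 - 12.240 = 29.260 cm.
Applying the thin-lens equation again with f_2 = 6.5 cm and d_o2 = 29.260 cm gives d_i2 = 8.356 cm.

8.4 cm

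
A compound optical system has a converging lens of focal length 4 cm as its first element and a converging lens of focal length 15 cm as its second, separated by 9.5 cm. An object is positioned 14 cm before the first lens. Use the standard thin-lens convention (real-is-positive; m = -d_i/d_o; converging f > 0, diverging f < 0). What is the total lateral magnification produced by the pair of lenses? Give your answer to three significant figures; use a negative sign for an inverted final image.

-0.541

First lens: d_i1 = 1/(1/4 - 1/14) = 5.600 cm.
m_1 = -(5.600)/14 = -0.4000.
The intermediate image is 5.600 cm to the right of lens 1, so d_o2 = L - d_i1 = 9.5 - 5.600 = 3.900 cm.
Second lens: d_i2 = 1/(1/15 - 1/(3.900)) = -5.270 cm.
m_2 = -(-5.270)/(3.900) = 1.3514.
Total m = m_1 x m_2 = (-0.4000)(1.3514) = -0.5405.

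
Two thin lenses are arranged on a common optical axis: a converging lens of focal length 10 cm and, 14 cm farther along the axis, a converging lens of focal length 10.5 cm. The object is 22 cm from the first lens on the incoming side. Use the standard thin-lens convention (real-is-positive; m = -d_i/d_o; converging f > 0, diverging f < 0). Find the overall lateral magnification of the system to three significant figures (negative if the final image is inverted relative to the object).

-0.590

Lens 1: 1/d_i1 = 1/f_1 - 1/d_o1 = 1/10 - 1/22 = 0.05455 cm^-1, so d_i1 = 18.333 cm.
m_1 = -(18.333)/22 = -0.8333.
Since 18.333 cm > 14 cm, the first image lies past the second lens and serves as a virtual object: d_o2 = L - d_i1 = -4.333 cm.
Lens 2: 1/d_i2 = 1/f_2 - 1/d_o2 = 1/10.5 - 1/(-4.333) = 0.32601 cm^-1, so d_i2 = 3.067 cm.
m_2 = -(3.067)/(-4.333) = 0.7079.
The system's lateral magnification is m_1 m_2 = (-0.8333)(0.7079) = -0.5899.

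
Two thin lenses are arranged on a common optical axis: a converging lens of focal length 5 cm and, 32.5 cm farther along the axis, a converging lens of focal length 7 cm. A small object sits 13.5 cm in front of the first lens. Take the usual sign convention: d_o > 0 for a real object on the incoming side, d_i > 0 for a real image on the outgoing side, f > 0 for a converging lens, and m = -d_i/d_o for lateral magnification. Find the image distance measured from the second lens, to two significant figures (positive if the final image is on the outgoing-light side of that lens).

First lens: d_i1 = 1/(1/5 - 1/13.5) = 7.941 cm.
The intermediate image is 7.941 cm to the right of lens 1, so d_o2 = L - d_i1 = 32.5 - 7.941 = 24.559 cm.
Second lens: d_i2 = 1/(1/7 - 1/(24.559)) = 9.791 cm.

9.8 cm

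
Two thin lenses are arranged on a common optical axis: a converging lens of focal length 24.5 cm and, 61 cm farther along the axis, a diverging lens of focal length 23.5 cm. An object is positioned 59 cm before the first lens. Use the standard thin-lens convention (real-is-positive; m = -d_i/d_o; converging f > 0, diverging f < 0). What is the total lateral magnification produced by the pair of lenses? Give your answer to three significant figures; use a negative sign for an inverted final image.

-0.392

Applying the thin-lens equation to the first lens, 1/24.5 = 1/59 + 1/d_i1, which gives d_i1 = 41.899 cm.
Its lateral magnification is m_1 = -d_i1/d_o1 = -(41.899)/59 = -0.7101.
The intermediate image is 41.899 cm to the right of lens 1, so d_o2 = L - d_i1 = 61 - 41.899 = 19.101 cm.
Applying the thin-lens equation again with f_2 = -23.5 cm and d_o2 = 19.101 cm gives d_i2 = -10.537 cm.
m_2 = -(-10.537)/(19.101) = 0.5516.
Overall magnification: m = m_1 m_2 = -0.3917.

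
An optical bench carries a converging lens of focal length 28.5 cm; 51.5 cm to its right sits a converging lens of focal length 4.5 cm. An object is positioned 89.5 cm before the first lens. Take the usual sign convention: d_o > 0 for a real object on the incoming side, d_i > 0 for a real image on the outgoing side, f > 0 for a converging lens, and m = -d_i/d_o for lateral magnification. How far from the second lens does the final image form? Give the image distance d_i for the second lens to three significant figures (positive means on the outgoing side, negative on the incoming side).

Lens 1: 1/d_i1 = 1/f_1 - 1/d_o1 = 1/28.5 - 1/89.5 = 0.02391 cm^-1, so d_i1 = 41.816 cm.
The intermediate image is 41.816 cm to the right of lens 1, so d_o2 = L - d_i1 = 51.5 - 41.816 = 9.684 cm.
Lens 2: 1/d_i2 = 1/f_2 - 1/d_o2 = 1/4.5 - 1/(9.684) = 0.11896 cm^-1, so d_i2 = 8.406 cm.

8.41 cm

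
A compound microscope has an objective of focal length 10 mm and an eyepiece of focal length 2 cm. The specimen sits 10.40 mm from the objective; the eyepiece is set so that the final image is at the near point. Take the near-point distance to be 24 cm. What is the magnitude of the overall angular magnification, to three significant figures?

Convert to cm: f_obj = 10 mm = 1 cm; d_o = 10.40 mm = 1.04 cm.
Objective: 1/d_i = 1/f_obj - 1/d_o = 1/1 - 1/1.04 = 0.03846 cm^-1, so d_i = 26.000 cm.
m_obj = -d_i/d_o = -26.000/1.04 = -25.000.
Eyepiece angular magnification (image at near point): M_eye = 1 + D/f_e = 1 + 24/2 = 13.000.
Overall M = m_obj x M_eye = (-25.000)(13.000) = -325.00.
|M| = 325.00.

325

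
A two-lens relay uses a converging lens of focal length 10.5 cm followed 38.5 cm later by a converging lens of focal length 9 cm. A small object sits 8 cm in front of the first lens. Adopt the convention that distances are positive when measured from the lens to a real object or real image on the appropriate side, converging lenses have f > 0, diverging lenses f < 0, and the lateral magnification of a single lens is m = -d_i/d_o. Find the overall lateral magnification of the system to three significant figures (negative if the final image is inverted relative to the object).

-0.599

First lens: d_i1 = 1/(1/10.5 - 1/8) = -33.600 cm.
m_1 = -(-33.600)/8 = 4.2000.
The intermediate image is virtual, 33.600 cm to the left of lens 1, so d_o2 = L - d_i1 = 38.5 - (-33.600) = 72.100 cm.
Second lens: d_i2 = 1/(1/9 - 1/(72.100)) = 10.284 cm.
m_2 = -(10.284)/(72.100) = -0.1426.
Total m = m_1 x m_2 = (4.2000)(-0.1426) = -0.5990.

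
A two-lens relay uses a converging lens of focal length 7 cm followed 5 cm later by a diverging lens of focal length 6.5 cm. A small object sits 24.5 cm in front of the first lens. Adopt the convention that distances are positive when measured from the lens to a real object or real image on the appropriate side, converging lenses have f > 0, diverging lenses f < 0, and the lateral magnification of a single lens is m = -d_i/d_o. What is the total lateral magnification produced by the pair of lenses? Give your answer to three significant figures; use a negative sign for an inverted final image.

Applying the thin-lens equation to the first lens, 1/7 = 1/24.5 + 1/d_i1, which gives d_i1 = 9.800 cm.
Its lateral magnification is m_1 = -d_i1/d_o1 = -(9.800)/24.5 = -0.4000.
This image would form 9.800 cm past lens 1, i.e. 4.800 cm beyond lens 2, so it is a virtual object for lens 2: d_o2 = 5 - 9.800 = -4.800 cm.
Applying the thin-lens equation again with f_2 = -6.5 cm and d_o2 = -4.800 cm gives d_i2 = 18.353 cm.
m_2 = -(18.353)/(-4.800) = 3.8235.
Overall magnification: m = m_1 m_2 = -1.5294.

-1.53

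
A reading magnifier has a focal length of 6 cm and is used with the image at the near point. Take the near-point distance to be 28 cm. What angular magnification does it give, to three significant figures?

5.67

M = 1 + D/f = 1 + 28/6 = 5.667.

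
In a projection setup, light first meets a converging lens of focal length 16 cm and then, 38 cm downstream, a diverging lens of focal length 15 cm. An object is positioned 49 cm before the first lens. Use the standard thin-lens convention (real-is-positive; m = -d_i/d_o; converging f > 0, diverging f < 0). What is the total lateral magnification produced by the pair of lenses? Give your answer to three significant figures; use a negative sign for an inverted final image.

-0.249

Applying the thin-lens equation to the first lens, 1/16 = 1/49 + 1/d_i1, which gives d_i1 = 23.758 cm.
Its lateral magnification is m_1 = -d_i1/d_o1 = -(23.758)/49 = -0.4848.
That image sits 14.242 cm in front of the second lens, so d_o2 = 14.242 cm.
Applying the thin-lens equation again with f_2 = -15 cm and d_o2 = 14.242 cm gives d_i2 = -7.306 cm.
m_2 = -(-7.306)/(14.242) = 0.5130.
Overall magnification: m = m_1 m_2 = -0.2487.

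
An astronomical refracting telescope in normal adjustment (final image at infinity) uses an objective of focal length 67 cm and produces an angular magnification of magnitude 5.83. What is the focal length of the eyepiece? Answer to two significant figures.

|M| = f_obj/f_eye, so f_eye = f_obj/|M| = 67/5.83 = 11.492 cm.

11 cm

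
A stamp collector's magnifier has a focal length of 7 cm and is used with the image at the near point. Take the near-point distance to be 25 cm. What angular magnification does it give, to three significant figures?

4.57

M = 1 + D/f = 1 + 25/7 = 4.571.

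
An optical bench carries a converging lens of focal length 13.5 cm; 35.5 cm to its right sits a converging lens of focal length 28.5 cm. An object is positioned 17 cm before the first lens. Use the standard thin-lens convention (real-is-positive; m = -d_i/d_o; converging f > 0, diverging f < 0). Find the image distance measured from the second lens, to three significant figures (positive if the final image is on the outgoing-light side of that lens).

14.6 cm

Lens 1: 1/d_i1 = 1/f_1 - 1/d_o1 = 1/13.5 - 1/17 = 0.01525 cm^-1, so d_i1 = 65.571 cm.
This image would form 65.571 cm past lens 1, i.e. 30.071 cm beyond lens 2, so it is a virtual object for lens 2: d_o2 = 35.5 - 65.571 = -30.071 cm.
Lens 2: 1/d_i2 = 1/f_2 - 1/d_o2 = 1/28.5 - 1/(-30.071) = 0.06834 cm^-1, so d_i2 = 14.632 cm.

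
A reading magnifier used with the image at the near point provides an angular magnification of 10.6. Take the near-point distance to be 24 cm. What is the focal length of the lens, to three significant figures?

For the image at the near point, M = 1 + D/f.
f = D/(M - 1) = 24/(10.6 - 1) = 2.500 cm.

2.50 cm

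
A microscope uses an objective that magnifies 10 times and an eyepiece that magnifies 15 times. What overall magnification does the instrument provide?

The overall magnification of a compound microscope is the product of the objective and eyepiece magnifications:
M = M_obj x M_eye = 10 x 15 = 150.

150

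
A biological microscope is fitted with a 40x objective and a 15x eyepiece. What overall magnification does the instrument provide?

The overall magnification of a compound microscope is the product of the objective and eyepiece magnifications:
M = M_obj x M_eye = 40 x 15 = 600.

600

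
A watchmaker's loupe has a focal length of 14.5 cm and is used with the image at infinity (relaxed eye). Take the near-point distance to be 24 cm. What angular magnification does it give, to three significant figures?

M = D/f = 24/14.5 = 1.655.

1.66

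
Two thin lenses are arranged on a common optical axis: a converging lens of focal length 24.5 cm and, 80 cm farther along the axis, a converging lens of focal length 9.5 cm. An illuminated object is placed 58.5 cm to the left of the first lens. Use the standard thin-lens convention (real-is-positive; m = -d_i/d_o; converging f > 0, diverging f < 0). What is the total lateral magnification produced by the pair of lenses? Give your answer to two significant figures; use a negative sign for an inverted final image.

0.24

Lens 1: 1/d_i1 = 1/f_1 - 1/d_o1 = 1/24.5 - 1/58.5 = 0.02372 cm^-1, so d_i1 = 42.154 cm.
m_1 = -(42.154)/58.5 = -0.7206.
That image sits 37.846 cm in front of the second lens, so d_o2 = 37.846 cm.
Lens 2: 1/d_i2 = 1/f_2 - 1/d_o2 = 1/9.5 - 1/(37.846) = 0.07884 cm^-1, so d_i2 = 12.684 cm.
m_2 = -(12.684)/(37.846) = -0.3351.
Overall magnification: m = m_1 m_2 = 0.2415.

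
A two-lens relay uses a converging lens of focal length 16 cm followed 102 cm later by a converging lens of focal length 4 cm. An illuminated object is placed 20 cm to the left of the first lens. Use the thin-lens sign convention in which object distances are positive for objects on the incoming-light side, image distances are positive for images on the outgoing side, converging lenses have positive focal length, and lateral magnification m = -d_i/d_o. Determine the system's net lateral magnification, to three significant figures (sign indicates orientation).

Lens 1: 1/d_i1 = 1/f_1 - 1/d_o1 = 1/16 - 1/20 = 0.01250 cm^-1, so d_i1 = 80.000 cm.
m_1 = -(80.000)/20 = -4.0000.
The intermediate image is 80.000 cm to the right of lens 1, so d_o2 = L - d_i1 = 102 - 80.000 = 22.000 cm.
Lens 2: 1/d_i2 = 1/f_2 - 1/d_o2 = 1/4 - 1/(22.000) = 0.20455 cm^-1, so d_i2 = 4.889 cm.
m_2 = -(4.889)/(22.000) = -0.2222.
Overall magnification: m = m_1 m_2 = 0.8889.

0.889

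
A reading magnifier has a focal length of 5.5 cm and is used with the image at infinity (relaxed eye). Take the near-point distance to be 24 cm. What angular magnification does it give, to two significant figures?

4.4

M = D/f = 24/5.5 = 4.364.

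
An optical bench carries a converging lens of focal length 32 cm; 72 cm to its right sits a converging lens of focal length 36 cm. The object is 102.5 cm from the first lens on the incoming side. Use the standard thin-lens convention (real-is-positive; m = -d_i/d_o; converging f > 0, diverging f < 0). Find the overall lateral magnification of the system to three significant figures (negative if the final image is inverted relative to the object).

Lens 1: 1/d_i1 = 1/f_1 - 1/d_o1 = 1/32 - 1/102.5 = 0.02149 cm^-1, so d_i1 = 46.525 cm.
m_1 = -(46.525)/102.5 = -0.4539.
That image sits 25.475 cm in front of the second lens, so d_o2 = 25.475 cm.
Lens 2: 1/d_i2 = 1/f_2 - 1/d_o2 = 1/36 - 1/(25.475) = -0.01148 cm^-1, so d_i2 = -87.137 cm.
m_2 = -(-87.137)/(25.475) = 3.4205.
The system's lateral magnification is m_1 m_2 = (-0.4539)(3.4205) = -1.5526.

-1.55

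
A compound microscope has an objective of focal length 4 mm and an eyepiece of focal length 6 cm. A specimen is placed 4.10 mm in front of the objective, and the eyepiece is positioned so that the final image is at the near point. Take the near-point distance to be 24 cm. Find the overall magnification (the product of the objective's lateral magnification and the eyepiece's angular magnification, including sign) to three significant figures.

-200

Convert to cm: f_obj = 4 mm = 0.4 cm; d_o = 4.10 mm = 0.41 cm.
Objective: 1/d_i = 1/f_obj - 1/d_o = 1/0.4 - 1/0.41 = 0.06098 cm^-1, so d_i = 16.400 cm.
m_obj = -d_i/d_o = -16.400/0.41 = -40.000.
Eyepiece angular magnification (image at near point): M_eye = 1 + D/f_e = 1 + 24/6 = 5.000.
Overall M = m_obj x M_eye = (-40.000)(5.000) = -200.00.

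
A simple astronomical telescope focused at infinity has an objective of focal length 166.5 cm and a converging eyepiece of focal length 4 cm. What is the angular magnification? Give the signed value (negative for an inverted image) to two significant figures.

-42

M = -f_obj/f_eye = -166.5/(4) = -41.625.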